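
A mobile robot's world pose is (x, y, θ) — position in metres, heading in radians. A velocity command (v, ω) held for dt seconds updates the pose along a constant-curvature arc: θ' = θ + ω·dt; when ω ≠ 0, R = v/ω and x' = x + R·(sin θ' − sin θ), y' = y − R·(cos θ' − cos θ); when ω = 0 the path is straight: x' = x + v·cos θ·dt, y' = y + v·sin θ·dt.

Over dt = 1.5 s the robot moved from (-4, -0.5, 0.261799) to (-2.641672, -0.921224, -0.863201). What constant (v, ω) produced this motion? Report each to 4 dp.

Δθ = -0.863201 − 0.261799 = -1.125000
ω = Δθ/dt = -1.125000/1.5 = -0.7500
R = Δx/(sin θ' − sin θ) = -1.3333
v = R·ω = -1.3333·-0.7500 = 1.0000

v = 1.0000, ω = -0.7500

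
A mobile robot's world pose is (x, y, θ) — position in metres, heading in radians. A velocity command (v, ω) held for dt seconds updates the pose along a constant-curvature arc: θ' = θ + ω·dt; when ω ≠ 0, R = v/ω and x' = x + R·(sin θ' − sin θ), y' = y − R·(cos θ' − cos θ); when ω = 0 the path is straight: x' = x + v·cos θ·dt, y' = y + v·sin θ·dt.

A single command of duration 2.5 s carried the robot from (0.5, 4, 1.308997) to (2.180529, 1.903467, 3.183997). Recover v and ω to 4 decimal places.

v = -1.2500, ω = 0.7500

Δθ = 3.183997 − 1.308997 = 1.875000
ω = Δθ/dt = 1.875000/2.5 = 0.7500
R = −Δy/(cos θ' − cos θ) = -1.6667
v = R·ω = -1.6667·0.7500 = -1.2500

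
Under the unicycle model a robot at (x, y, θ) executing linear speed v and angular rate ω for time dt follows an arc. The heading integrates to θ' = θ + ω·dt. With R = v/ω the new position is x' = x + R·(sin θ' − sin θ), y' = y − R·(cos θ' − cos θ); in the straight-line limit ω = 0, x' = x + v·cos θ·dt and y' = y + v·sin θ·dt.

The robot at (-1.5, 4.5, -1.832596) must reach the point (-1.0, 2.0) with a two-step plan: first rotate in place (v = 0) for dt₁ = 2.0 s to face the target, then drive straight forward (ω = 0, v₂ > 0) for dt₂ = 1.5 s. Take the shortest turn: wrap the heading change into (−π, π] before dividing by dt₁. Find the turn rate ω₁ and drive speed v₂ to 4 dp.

ω₁ = 0.2296, v₂ = 1.6997

heading to target = atan2(2−4.5, -1−-1.5) = -1.3734
Δθ = wrap(-1.3734 − -1.8326) = 0.4592; ω₁ = Δθ/dt₁ = 0.2296
distance = √((-1−-1.5)² + (2−4.5)²) = 2.5495; v₂ = distance/dt₂ = 1.6997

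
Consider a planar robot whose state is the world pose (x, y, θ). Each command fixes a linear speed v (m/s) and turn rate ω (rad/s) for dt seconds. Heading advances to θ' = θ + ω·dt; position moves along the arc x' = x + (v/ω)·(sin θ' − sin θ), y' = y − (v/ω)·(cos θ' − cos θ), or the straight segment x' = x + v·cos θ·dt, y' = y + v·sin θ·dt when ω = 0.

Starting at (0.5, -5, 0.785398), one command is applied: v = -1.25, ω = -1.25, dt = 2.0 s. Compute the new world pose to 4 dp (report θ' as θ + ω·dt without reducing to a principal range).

(-1.1968, -4.1496, -1.7146)

θ' = 0.7854 + -1.25·2.0 = -1.7146
R = v/ω = -1.25/-1.25 = 1.0000
x' = 0.5 + 1.0000·(sin -1.7146 − sin 0.7854) = -1.1968
y' = -5 − 1.0000·(cos -1.7146 − cos 0.7854) = -4.1496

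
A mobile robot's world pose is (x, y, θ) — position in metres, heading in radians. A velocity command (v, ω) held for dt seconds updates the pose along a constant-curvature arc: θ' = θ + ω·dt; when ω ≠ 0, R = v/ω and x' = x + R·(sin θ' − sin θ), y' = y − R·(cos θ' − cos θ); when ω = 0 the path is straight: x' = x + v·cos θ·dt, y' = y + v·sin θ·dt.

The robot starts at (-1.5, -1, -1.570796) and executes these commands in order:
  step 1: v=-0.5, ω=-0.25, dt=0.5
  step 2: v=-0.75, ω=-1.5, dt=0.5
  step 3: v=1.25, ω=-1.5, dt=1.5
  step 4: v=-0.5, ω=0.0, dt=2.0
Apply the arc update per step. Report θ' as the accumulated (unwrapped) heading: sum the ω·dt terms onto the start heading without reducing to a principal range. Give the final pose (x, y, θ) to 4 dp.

(-2.6596, -0.8033, -4.6958)

step 1: θ'=-1.6958 (R=2.0000) → pose (-1.4844, -0.7507, -1.6958)
step 2: θ'=-2.4458 (R=0.5000) → pose (-1.3088, -0.4292, -2.4458)
step 3: θ'=-4.6958 (R=-0.8333) → pose (-2.6762, 0.1966, -4.6958)
step 4: θ'=-4.6958 (straight) → pose (-2.6596, -0.8033, -4.6958)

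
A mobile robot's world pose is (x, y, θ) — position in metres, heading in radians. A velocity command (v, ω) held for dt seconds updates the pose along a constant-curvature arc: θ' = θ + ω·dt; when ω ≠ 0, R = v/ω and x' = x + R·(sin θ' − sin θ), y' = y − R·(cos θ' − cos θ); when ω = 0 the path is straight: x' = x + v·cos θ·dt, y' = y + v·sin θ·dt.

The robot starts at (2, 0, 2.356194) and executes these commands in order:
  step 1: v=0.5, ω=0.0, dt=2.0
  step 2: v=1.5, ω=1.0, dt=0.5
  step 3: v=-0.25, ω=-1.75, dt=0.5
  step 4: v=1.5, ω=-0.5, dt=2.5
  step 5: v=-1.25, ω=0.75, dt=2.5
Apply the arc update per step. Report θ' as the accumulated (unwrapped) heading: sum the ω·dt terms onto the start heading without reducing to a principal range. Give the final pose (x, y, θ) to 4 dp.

step 1: θ'=2.3562 (straight) → pose (1.2929, 0.7071, 2.3562)
step 2: θ'=2.8562 (R=1.5000) → pose (0.6545, 1.0858, 2.8562)
step 3: θ'=1.9812 (R=0.1429) → pose (0.7453, 1.0057, 1.9812)
step 4: θ'=0.7312 (R=-3.0000) → pose (1.4929, 4.4357, 0.7312)
step 5: θ'=2.6062 (R=-1.6667) → pose (1.7556, 1.7617, 2.6062)

(1.7556, 1.7617, 2.6062)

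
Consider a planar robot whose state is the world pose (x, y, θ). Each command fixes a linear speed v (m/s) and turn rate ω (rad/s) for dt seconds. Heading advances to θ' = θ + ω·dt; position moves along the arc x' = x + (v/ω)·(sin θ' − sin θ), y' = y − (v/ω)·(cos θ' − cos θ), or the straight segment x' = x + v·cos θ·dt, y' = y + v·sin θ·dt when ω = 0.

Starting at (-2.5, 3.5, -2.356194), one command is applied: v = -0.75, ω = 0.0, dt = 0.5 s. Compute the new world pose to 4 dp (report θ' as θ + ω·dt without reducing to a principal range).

θ' = -2.3562 + 0.0·0.5 = -2.3562
ω = 0 → straight: x' = -2.5 + -0.75·cos(-2.3562)·0.5 = -2.2348
y' = 3.5 + -0.75·sin(-2.3562)·0.5 = 3.7652

(-2.2348, 3.7652, -2.3562)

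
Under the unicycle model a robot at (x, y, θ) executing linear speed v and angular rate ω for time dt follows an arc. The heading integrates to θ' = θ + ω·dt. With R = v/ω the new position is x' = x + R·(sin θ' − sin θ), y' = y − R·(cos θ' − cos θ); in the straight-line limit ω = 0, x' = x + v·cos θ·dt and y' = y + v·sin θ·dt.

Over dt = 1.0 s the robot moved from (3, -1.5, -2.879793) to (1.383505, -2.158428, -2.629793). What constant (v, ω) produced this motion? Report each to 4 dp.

v = 1.7500, ω = 0.2500

Δθ = -2.629793 − -2.879793 = 0.250000
ω = Δθ/dt = 0.250000/1.0 = 0.2500
R = Δx/(sin θ' − sin θ) = 7.0000
v = R·ω = 7.0000·0.2500 = 1.7500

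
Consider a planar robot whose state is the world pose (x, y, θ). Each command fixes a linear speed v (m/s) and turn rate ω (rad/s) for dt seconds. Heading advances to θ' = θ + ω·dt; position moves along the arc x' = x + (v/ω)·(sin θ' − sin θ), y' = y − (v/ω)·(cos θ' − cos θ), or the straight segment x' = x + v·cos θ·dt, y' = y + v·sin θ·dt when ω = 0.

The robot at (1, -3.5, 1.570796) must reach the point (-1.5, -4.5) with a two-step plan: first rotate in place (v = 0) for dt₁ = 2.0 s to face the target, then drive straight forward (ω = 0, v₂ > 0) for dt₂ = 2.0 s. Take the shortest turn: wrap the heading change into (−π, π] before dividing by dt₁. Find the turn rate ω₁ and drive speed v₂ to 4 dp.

ω₁ = 0.9757, v₂ = 1.3463

heading to target = atan2(-4.5−-3.5, -1.5−1) = -2.7611
Δθ = wrap(-2.7611 − 1.5708) = 1.9513; ω₁ = Δθ/dt₁ = 0.9757
distance = √((-1.5−1)² + (-4.5−-3.5)²) = 2.6926; v₂ = distance/dt₂ = 1.3463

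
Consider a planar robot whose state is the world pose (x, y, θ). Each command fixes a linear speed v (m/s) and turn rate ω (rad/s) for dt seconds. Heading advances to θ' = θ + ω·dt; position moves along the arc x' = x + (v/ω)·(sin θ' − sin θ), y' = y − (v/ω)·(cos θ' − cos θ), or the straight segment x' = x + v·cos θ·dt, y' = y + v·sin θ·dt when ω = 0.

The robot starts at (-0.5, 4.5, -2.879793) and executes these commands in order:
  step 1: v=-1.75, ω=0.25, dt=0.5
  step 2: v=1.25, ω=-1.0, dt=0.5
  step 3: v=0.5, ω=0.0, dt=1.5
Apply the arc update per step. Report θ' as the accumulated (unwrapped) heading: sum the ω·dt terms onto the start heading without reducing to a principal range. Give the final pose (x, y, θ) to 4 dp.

(-1.0291, 4.7790, -3.2548)

step 1: θ'=-2.7548 (R=-7.0000) → pose (0.3288, 4.7786, -2.7548)
step 2: θ'=-3.2548 (R=-1.2500) → pose (-0.2839, 4.6943, -3.2548)
step 3: θ'=-3.2548 (straight) → pose (-1.0291, 4.7790, -3.2548)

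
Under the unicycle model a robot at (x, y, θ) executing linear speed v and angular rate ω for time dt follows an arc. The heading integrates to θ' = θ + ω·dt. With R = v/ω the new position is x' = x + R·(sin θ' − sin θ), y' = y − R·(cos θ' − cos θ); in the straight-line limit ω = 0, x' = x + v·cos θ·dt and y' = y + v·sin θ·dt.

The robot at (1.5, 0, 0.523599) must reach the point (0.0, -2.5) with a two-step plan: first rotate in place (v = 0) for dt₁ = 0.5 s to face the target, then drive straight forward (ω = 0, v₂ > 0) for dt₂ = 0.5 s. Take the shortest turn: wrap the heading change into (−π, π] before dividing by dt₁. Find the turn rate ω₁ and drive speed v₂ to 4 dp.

heading to target = atan2(-2.5−0, 0−1.5) = -2.1112
Δθ = wrap(-2.1112 − 0.5236) = -2.6348; ω₁ = Δθ/dt₁ = -5.2696
distance = √((0−1.5)² + (-2.5−0)²) = 2.9155; v₂ = distance/dt₂ = 5.8310

ω₁ = -5.2696, v₂ = 5.8310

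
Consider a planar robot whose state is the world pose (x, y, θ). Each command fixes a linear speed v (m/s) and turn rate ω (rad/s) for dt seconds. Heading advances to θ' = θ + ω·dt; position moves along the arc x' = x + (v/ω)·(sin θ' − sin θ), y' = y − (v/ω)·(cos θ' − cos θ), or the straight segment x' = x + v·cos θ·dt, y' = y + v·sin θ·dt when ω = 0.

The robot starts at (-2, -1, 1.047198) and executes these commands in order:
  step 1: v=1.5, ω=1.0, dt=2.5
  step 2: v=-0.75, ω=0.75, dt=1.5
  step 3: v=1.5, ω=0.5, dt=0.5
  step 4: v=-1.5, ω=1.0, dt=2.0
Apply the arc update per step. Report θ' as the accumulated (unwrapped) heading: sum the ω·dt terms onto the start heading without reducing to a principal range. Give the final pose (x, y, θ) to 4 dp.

step 1: θ'=3.5472 (R=1.5000) → pose (-3.8909, 1.1283, 3.5472)
step 2: θ'=4.6722 (R=-1.0000) → pose (-3.2863, 2.0070, 4.6722)
step 3: θ'=4.9222 (R=3.0000) → pose (-3.2229, 1.2616, 4.9222)
step 4: θ'=6.9222 (R=-1.5000) → pose (-5.5846, 2.1532, 6.9222)

(-5.5846, 2.1532, 6.9222)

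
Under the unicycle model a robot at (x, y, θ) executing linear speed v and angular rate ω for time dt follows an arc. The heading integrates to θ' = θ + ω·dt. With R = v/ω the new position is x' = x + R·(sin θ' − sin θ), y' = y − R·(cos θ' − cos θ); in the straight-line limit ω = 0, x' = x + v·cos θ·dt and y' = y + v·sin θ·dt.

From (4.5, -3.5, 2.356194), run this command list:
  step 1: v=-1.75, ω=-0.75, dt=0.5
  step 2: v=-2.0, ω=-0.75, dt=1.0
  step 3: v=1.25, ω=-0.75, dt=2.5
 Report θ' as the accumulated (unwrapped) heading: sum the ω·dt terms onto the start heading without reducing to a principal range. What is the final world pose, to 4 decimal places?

step 1: θ'=1.9812 (R=2.3333) → pose (4.9897, -4.2190, 1.9812)
step 2: θ'=1.2312 (R=2.6667) → pose (5.0588, -6.1712, 1.2312)
step 3: θ'=-0.6438 (R=-1.6667) → pose (7.6307, -5.3934, -0.6438)

(7.6307, -5.3934, -0.6438)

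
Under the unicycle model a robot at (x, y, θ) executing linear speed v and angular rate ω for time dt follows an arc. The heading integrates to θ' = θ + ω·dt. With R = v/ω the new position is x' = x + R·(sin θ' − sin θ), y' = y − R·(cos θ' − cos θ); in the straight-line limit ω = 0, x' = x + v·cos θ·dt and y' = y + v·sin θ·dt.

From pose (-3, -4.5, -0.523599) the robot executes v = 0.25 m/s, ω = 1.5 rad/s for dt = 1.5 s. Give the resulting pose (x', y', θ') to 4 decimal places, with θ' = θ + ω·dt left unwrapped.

(-2.7520, -4.3298, 1.7264)

θ' = -0.5236 + 1.5·1.5 = 1.7264
R = v/ω = 0.25/1.5 = 0.1667
x' = -3 + 0.1667·(sin 1.7264 − sin -0.5236) = -2.7520
y' = -4.5 − 0.1667·(cos 1.7264 − cos -0.5236) = -4.3298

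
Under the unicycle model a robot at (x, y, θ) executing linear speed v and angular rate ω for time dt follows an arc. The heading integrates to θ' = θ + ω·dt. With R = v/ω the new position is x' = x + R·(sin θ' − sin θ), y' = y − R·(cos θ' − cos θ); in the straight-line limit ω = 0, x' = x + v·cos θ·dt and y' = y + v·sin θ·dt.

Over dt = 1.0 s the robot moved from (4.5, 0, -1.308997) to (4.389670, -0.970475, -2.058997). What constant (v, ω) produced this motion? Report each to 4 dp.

v = 1.0000, ω = -0.7500

Δθ = -2.058997 − -1.308997 = -0.750000
ω = Δθ/dt = -0.750000/1.0 = -0.7500
R = −Δy/(cos θ' − cos θ) = -1.3333
v = R·ω = -1.3333·-0.7500 = 1.0000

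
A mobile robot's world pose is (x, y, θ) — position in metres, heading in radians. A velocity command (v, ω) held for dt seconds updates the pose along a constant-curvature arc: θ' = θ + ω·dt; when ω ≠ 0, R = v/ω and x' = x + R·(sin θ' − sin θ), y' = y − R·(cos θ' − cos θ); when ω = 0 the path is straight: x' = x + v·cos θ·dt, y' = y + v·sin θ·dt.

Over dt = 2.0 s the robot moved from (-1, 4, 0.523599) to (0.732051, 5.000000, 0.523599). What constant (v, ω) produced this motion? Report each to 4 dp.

v = 1.0000, ω = 0.0000

Δθ = 0.523599 − 0.523599 = 0.000000
ω = Δθ/dt = 0.000000/2.0 = 0.0000
ω = 0 → v = (Δx·cos θ + Δy·sin θ)/dt = 1.0000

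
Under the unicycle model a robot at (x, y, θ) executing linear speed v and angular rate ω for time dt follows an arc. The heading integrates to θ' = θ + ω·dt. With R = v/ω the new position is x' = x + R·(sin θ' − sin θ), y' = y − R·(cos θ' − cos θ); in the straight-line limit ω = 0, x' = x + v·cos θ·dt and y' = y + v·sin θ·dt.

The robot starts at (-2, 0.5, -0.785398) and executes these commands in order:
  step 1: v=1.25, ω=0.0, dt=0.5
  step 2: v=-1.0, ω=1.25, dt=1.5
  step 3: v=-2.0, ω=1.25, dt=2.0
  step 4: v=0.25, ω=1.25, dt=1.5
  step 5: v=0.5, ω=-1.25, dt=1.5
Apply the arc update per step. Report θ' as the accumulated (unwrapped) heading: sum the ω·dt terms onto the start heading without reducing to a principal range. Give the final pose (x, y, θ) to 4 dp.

step 1: θ'=-0.7854 (straight) → pose (-1.5581, 0.0581, -0.7854)
step 2: θ'=1.0896 (R=-0.8000) → pose (-2.8329, -0.1374, 1.0896)
step 3: θ'=3.5896 (R=-1.6000) → pose (-0.7215, -2.3200, 3.5896)
step 4: θ'=5.4646 (R=0.2000) → pose (-0.7809, -2.6369, 5.4646)
step 5: θ'=3.5896 (R=-0.4000) → pose (-0.8997, -3.2707, 3.5896)

(-0.8997, -3.2707, 3.5896)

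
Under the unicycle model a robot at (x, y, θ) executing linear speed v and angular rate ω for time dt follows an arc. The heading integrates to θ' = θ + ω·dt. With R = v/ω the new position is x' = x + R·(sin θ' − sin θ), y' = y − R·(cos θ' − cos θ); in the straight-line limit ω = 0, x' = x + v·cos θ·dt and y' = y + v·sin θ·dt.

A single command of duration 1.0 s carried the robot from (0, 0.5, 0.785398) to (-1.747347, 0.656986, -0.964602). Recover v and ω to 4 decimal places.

v = -2.0000, ω = -1.7500

Δθ = -0.964602 − 0.785398 = -1.750000
ω = Δθ/dt = -1.750000/1.0 = -1.7500
R = Δx/(sin θ' − sin θ) = 1.1429
v = R·ω = 1.1429·-1.7500 = -2.0000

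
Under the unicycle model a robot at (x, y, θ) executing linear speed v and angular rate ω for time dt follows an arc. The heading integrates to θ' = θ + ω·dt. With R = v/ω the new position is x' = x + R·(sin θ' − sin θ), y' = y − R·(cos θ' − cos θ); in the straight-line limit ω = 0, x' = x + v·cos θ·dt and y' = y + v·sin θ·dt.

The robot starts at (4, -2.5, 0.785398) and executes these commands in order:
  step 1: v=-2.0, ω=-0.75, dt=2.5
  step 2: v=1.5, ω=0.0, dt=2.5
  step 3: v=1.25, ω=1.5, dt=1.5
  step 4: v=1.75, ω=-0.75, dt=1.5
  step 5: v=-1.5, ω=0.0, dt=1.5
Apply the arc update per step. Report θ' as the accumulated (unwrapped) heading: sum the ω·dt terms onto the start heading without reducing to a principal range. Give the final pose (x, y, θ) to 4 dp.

step 1: θ'=-1.0896 (R=2.6667) → pose (-0.2495, -1.8486, -1.0896)
step 2: θ'=-1.0896 (straight) → pose (1.4862, -5.1728, -1.0896)
step 3: θ'=1.1604 (R=0.8333) → pose (2.9890, -5.1196, 1.1604)
step 4: θ'=0.0354 (R=-2.3333) → pose (5.0460, -3.7186, 0.0354)
step 5: θ'=0.0354 (straight) → pose (2.7974, -3.7983, 0.0354)

(2.7974, -3.7983, 0.0354)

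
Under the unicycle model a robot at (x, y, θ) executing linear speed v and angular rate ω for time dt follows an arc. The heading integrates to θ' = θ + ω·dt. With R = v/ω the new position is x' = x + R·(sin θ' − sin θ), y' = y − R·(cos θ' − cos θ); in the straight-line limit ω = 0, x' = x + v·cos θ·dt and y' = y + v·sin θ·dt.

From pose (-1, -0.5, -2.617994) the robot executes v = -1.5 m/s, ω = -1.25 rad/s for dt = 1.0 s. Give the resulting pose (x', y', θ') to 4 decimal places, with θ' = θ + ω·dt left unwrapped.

(0.3970, -0.6421, -3.8680)

θ' = -2.6180 + -1.25·1.0 = -3.8680
R = v/ω = -1.5/-1.25 = 1.2000
x' = -1 + 1.2000·(sin -3.8680 − sin -2.6180) = 0.3970
y' = -0.5 − 1.2000·(cos -3.8680 − cos -2.6180) = -0.6421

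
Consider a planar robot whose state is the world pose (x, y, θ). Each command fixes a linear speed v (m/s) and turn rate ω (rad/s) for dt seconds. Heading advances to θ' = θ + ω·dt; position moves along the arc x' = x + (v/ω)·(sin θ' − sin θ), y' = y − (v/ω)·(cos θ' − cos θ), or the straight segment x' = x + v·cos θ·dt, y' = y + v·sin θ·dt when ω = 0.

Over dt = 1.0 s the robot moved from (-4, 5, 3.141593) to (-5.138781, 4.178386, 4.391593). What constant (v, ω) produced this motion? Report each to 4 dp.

v = 1.5000, ω = 1.2500

Δθ = 4.391593 − 3.141593 = 1.250000
ω = Δθ/dt = 1.250000/1.0 = 1.2500
R = Δx/(sin θ' − sin θ) = 1.2000
v = R·ω = 1.2000·1.2500 = 1.5000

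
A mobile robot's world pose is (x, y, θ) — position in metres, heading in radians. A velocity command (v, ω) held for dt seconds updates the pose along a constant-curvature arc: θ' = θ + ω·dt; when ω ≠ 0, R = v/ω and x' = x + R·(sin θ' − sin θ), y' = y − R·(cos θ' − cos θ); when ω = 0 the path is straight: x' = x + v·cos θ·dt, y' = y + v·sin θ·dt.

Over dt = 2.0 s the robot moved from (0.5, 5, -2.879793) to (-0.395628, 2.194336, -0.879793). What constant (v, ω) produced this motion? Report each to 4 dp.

v = 1.7500, ω = 1.0000

Δθ = -0.879793 − -2.879793 = 2.000000
ω = Δθ/dt = 2.000000/2.0 = 1.0000
R = −Δy/(cos θ' − cos θ) = 1.7500
v = R·ω = 1.7500·1.0000 = 1.7500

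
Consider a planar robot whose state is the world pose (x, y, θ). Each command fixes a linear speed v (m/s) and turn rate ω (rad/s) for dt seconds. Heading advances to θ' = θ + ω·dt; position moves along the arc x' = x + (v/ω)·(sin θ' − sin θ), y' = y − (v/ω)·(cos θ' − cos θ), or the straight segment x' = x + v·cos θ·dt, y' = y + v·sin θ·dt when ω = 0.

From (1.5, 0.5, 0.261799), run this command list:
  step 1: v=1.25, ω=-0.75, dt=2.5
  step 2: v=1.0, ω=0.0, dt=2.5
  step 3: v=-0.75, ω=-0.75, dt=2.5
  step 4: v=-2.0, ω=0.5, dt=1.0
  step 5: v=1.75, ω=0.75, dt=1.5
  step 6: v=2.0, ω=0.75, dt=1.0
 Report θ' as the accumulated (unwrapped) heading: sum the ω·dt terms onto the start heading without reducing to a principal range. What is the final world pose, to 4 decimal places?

(5.0827, -6.5512, -1.1132)

step 1: θ'=-1.6132 (R=-1.6667) → pose (3.5965, -1.1805, -1.6132)
step 2: θ'=-1.6132 (straight) → pose (3.4906, -3.6783, -1.6132)
step 3: θ'=-3.4882 (R=1.0000) → pose (4.8294, -2.7801, -3.4882)
step 4: θ'=-2.9882 (R=-4.0000) → pose (6.7994, -2.9711, -2.9882)
step 5: θ'=-1.8632 (R=2.3333) → pose (4.9216, -4.6044, -1.8632)
step 6: θ'=-1.1132 (R=2.6667) → pose (5.0827, -6.5512, -1.1132)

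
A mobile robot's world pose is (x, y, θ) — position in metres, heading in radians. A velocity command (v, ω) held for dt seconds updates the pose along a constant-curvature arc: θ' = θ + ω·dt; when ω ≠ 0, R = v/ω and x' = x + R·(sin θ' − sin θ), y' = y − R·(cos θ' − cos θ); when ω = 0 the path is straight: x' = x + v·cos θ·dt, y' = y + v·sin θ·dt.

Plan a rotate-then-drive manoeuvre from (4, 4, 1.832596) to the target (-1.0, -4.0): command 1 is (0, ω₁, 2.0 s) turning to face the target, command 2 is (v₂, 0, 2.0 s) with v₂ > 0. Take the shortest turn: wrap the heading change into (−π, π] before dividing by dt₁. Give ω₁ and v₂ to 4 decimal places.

ω₁ = 1.1606, v₂ = 4.7170

heading to target = atan2(-4−4, -1−4) = -2.1294
Δθ = wrap(-2.1294 − 1.8326) = 2.3212; ω₁ = Δθ/dt₁ = 1.1606
distance = √((-1−4)² + (-4−4)²) = 9.4340; v₂ = distance/dt₂ = 4.7170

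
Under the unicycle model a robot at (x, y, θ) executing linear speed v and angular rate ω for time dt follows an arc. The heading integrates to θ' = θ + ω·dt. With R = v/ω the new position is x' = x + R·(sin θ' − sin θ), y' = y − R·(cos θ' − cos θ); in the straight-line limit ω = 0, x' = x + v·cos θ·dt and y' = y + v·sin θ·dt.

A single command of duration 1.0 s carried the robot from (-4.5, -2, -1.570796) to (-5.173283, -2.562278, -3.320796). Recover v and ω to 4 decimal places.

Δθ = -3.320796 − -1.570796 = -1.750000
ω = Δθ/dt = -1.750000/1.0 = -1.7500
R = Δx/(sin θ' − sin θ) = -0.5714
v = R·ω = -0.5714·-1.7500 = 1.0000

v = 1.0000, ω = -1.7500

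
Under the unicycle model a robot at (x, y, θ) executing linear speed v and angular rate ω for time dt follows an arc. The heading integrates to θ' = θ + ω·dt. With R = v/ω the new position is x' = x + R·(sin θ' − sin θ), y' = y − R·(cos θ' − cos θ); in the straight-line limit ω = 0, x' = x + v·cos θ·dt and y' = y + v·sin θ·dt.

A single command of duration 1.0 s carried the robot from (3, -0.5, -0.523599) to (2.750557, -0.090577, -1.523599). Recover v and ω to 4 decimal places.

v = -0.5000, ω = -1.0000

Δθ = -1.523599 − -0.523599 = -1.000000
ω = Δθ/dt = -1.000000/1.0 = -1.0000
R = −Δy/(cos θ' − cos θ) = 0.5000
v = R·ω = 0.5000·-1.0000 = -0.5000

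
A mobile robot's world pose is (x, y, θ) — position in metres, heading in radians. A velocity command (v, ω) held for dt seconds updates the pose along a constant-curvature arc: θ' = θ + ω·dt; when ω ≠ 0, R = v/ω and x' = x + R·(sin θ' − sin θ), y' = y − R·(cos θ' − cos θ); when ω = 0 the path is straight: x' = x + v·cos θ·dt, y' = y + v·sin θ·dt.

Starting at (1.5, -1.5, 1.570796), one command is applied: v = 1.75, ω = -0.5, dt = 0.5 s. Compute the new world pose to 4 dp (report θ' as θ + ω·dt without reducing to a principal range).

θ' = 1.5708 + -0.5·0.5 = 1.3208
R = v/ω = 1.75/-0.5 = -3.5000
x' = 1.5 + -3.5000·(sin 1.3208 − sin 1.5708) = 1.6088
y' = -1.5 − -3.5000·(cos 1.3208 − cos 1.5708) = -0.6341

(1.6088, -0.6341, 1.3208)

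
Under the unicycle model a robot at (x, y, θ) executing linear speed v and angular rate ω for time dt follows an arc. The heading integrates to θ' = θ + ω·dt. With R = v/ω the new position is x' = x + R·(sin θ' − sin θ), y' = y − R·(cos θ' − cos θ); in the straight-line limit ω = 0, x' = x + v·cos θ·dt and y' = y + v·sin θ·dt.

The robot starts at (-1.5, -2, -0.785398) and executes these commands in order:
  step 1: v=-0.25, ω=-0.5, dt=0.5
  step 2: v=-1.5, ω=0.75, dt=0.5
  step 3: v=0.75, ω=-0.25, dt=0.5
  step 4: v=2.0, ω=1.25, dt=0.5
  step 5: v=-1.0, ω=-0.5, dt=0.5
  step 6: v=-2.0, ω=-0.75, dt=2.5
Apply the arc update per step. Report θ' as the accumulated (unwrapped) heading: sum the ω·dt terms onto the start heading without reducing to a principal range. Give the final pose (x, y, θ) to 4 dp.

(-2.3418, 2.2947, -2.2854)

step 1: θ'=-1.0354 (R=0.5000) → pose (-1.5765, -1.9015, -1.0354)
step 2: θ'=-0.6604 (R=-2.0000) → pose (-2.0697, -1.3424, -0.6604)
step 3: θ'=-0.7854 (R=-3.0000) → pose (-1.7887, -1.5903, -0.7854)
step 4: θ'=-0.1604 (R=1.6000) → pose (-0.9129, -2.0384, -0.1604)
step 5: θ'=-0.4104 (R=2.0000) → pose (-1.3914, -1.8980, -0.4104)
step 6: θ'=-2.2854 (R=2.6667) → pose (-2.3418, 2.2947, -2.2854)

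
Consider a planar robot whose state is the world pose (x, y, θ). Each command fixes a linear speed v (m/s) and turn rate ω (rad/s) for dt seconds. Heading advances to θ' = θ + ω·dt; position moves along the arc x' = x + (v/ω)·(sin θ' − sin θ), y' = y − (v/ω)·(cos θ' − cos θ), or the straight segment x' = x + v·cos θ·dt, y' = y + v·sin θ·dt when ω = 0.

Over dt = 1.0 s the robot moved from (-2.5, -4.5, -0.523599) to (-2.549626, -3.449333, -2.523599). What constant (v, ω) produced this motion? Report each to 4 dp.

Δθ = -2.523599 − -0.523599 = -2.000000
ω = Δθ/dt = -2.000000/1.0 = -2.0000
R = −Δy/(cos θ' − cos θ) = 0.6250
v = R·ω = 0.6250·-2.0000 = -1.2500

v = -1.2500, ω = -2.0000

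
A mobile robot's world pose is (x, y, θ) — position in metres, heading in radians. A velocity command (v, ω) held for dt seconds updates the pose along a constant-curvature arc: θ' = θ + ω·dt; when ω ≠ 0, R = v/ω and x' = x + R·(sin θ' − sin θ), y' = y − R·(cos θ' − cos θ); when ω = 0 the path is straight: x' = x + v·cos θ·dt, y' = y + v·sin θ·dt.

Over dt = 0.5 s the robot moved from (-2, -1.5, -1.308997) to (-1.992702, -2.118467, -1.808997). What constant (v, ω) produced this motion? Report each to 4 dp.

Δθ = -1.808997 − -1.308997 = -0.500000
ω = Δθ/dt = -0.500000/0.5 = -1.0000
R = −Δy/(cos θ' − cos θ) = -1.2500
v = R·ω = -1.2500·-1.0000 = 1.2500

v = 1.2500, ω = -1.0000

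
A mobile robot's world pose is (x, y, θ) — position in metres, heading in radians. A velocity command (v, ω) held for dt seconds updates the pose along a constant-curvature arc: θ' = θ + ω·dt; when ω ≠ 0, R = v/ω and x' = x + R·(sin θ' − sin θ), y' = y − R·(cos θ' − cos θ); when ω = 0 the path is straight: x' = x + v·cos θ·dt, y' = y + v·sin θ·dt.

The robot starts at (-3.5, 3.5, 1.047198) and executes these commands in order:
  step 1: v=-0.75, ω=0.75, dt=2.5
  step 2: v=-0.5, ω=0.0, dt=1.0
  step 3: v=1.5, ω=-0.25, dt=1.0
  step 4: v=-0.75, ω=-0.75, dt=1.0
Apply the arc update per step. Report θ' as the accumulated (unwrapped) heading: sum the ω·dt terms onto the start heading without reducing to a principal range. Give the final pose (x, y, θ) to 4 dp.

step 1: θ'=2.9222 (R=-1.0000) → pose (-2.8516, 2.0240, 2.9222)
step 2: θ'=2.9222 (straight) → pose (-2.3636, 1.9152, 2.9222)
step 3: θ'=2.6722 (R=-6.0000) → pose (-3.7718, 2.4203, 2.6722)
step 4: θ'=1.9222 (R=1.0000) → pose (-3.2853, 1.8726, 1.9222)

(-3.2853, 1.8726, 1.9222)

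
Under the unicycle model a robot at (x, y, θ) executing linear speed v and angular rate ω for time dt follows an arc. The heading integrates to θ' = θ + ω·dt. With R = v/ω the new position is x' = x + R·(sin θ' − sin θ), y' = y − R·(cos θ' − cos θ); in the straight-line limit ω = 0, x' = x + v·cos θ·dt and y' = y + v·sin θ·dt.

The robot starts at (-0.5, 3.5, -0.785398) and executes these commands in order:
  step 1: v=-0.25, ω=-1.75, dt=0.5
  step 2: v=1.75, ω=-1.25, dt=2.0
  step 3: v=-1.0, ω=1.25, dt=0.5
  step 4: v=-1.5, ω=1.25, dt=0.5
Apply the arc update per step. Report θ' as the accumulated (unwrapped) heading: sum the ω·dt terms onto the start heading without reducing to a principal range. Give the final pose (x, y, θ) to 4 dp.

step 1: θ'=-1.6604 (R=0.1429) → pose (-0.5413, 3.6138, -1.6604)
step 2: θ'=-4.1604 (R=-1.4000) → pose (-3.1277, 3.0049, -4.1604)
step 3: θ'=-3.5354 (R=-0.8000) → pose (-2.7535, 2.6857, -3.5354)
step 4: θ'=-2.9104 (R=-1.2000) → pose (-2.0181, 2.6258, -2.9104)

(-2.0181, 2.6258, -2.9104)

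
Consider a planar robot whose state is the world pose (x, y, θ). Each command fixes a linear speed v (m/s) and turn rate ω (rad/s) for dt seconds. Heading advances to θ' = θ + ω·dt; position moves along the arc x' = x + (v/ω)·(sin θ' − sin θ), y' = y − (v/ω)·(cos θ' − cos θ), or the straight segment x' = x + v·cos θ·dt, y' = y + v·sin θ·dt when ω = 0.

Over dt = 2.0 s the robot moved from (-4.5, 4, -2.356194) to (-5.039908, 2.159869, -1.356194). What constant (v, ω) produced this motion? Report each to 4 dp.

Δθ = -1.356194 − -2.356194 = 1.000000
ω = Δθ/dt = 1.000000/2.0 = 0.5000
R = −Δy/(cos θ' − cos θ) = 2.0000
v = R·ω = 2.0000·0.5000 = 1.0000

v = 1.0000, ω = 0.5000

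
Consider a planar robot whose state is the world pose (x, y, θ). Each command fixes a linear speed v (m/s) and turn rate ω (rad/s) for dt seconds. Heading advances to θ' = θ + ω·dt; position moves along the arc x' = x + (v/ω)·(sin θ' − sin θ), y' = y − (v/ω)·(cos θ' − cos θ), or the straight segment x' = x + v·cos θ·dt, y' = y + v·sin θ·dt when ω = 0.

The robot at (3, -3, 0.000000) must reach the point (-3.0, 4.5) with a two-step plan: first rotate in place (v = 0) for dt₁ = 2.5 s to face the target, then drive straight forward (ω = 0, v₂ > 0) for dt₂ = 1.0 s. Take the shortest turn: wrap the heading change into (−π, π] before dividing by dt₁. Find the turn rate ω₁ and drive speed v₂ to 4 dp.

ω₁ = 0.8982, v₂ = 9.6047

heading to target = atan2(4.5−-3, -3−3) = 2.2455
Δθ = wrap(2.2455 − 0.0000) = 2.2455; ω₁ = Δθ/dt₁ = 0.8982
distance = √((-3−3)² + (4.5−-3)²) = 9.6047; v₂ = distance/dt₂ = 9.6047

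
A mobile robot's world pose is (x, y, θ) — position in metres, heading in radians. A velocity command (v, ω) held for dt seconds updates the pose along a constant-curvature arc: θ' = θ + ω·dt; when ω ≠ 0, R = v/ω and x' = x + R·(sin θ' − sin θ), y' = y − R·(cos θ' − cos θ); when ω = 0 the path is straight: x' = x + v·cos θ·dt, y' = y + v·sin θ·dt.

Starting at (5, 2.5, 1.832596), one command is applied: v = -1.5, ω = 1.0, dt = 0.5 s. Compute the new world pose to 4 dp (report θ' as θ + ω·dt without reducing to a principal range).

(5.3635, 1.8529, 2.3326)

θ' = 1.8326 + 1.0·0.5 = 2.3326
R = v/ω = -1.5/1.0 = -1.5000
x' = 5 + -1.5000·(sin 2.3326 − sin 1.8326) = 5.3635
y' = 2.5 − -1.5000·(cos 2.3326 − cos 1.8326) = 1.8529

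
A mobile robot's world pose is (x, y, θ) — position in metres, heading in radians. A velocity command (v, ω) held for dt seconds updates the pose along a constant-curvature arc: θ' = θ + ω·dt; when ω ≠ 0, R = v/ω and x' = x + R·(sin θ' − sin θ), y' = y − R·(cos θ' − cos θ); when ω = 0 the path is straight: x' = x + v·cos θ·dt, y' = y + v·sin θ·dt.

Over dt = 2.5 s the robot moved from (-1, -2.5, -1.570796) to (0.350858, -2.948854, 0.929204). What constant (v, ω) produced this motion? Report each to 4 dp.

Δθ = 0.929204 − -1.570796 = 2.500000
ω = Δθ/dt = 2.500000/2.5 = 1.0000
R = Δx/(sin θ' − sin θ) = 0.7500
v = R·ω = 0.7500·1.0000 = 0.7500

v = 0.7500, ω = 1.0000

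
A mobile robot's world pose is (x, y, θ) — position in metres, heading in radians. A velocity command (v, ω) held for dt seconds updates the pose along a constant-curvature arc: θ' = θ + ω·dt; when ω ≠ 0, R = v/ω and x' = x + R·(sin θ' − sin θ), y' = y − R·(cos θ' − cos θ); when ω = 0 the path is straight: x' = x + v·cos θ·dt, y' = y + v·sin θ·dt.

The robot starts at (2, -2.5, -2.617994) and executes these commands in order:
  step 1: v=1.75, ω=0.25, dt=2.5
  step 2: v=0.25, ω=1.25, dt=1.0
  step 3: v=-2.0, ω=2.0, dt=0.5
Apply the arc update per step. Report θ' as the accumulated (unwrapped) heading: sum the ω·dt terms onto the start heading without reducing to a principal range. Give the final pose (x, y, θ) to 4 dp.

(-1.7689, -5.6923, 0.2570)

step 1: θ'=-1.9930 (R=7.0000) → pose (-0.8853, -5.6938, -1.9930)
step 2: θ'=-0.7430 (R=0.2000) → pose (-0.8382, -5.9231, -0.7430)
step 3: θ'=0.2570 (R=-1.0000) → pose (-1.7689, -5.6923, 0.2570)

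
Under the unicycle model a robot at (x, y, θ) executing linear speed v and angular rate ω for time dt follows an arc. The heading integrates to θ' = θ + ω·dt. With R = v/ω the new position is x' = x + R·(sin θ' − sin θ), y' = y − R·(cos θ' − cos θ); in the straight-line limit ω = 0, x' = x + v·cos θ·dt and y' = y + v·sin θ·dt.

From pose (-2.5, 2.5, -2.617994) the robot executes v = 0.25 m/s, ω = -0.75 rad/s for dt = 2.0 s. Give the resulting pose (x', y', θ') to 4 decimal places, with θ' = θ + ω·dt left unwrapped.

(-2.9428, 2.6020, -4.1180)

θ' = -2.6180 + -0.75·2.0 = -4.1180
R = v/ω = 0.25/-0.75 = -0.3333
x' = -2.5 + -0.3333·(sin -4.1180 − sin -2.6180) = -2.9428
y' = 2.5 − -0.3333·(cos -4.1180 − cos -2.6180) = 2.6020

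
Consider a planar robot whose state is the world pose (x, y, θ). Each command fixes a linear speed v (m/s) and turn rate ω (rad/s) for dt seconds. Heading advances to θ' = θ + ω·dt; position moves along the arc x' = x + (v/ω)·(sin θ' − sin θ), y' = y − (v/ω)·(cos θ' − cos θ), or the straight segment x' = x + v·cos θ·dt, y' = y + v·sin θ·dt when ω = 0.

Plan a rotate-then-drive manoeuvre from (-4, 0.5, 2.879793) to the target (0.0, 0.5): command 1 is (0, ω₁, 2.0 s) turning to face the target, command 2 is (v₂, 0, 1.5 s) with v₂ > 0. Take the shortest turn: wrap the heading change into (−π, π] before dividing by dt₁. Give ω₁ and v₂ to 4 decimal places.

ω₁ = -1.4399, v₂ = 2.6667

heading to target = atan2(0.5−0.5, 0−-4) = 0.0000
Δθ = wrap(0.0000 − 2.8798) = -2.8798; ω₁ = Δθ/dt₁ = -1.4399
distance = √((0−-4)² + (0.5−0.5)²) = 4.0000; v₂ = distance/dt₂ = 2.6667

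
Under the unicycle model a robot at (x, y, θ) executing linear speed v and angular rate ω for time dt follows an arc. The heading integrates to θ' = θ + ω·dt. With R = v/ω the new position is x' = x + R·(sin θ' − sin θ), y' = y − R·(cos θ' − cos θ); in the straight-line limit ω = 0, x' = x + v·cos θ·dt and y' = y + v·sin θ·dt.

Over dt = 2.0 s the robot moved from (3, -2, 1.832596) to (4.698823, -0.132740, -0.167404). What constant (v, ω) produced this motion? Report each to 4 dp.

v = 1.5000, ω = -1.0000

Δθ = -0.167404 − 1.832596 = -2.000000
ω = Δθ/dt = -2.000000/2.0 = -1.0000
R = −Δy/(cos θ' − cos θ) = -1.5000
v = R·ω = -1.5000·-1.0000 = 1.5000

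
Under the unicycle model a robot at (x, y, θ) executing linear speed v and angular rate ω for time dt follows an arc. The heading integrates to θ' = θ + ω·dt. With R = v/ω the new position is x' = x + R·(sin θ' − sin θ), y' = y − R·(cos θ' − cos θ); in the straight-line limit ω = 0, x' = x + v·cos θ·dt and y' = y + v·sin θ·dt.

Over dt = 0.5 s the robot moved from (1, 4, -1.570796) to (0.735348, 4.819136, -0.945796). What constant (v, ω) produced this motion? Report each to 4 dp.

Δθ = -0.945796 − -1.570796 = 0.625000
ω = Δθ/dt = 0.625000/0.5 = 1.2500
R = −Δy/(cos θ' − cos θ) = -1.4000
v = R·ω = -1.4000·1.2500 = -1.7500

v = -1.7500, ω = 1.2500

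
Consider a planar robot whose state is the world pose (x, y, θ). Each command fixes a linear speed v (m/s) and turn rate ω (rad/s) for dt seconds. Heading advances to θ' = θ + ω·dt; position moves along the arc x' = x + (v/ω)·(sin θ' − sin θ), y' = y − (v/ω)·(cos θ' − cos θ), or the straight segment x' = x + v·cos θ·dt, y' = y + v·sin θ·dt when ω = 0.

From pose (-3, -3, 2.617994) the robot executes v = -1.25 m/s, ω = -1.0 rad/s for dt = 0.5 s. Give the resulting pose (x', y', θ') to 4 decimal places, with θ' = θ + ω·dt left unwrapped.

(-2.5575, -3.4322, 2.1180)

θ' = 2.6180 + -1.0·0.5 = 2.1180
R = v/ω = -1.25/-1.0 = 1.2500
x' = -3 + 1.2500·(sin 2.1180 − sin 2.6180) = -2.5575
y' = -3 − 1.2500·(cos 2.1180 − cos 2.6180) = -3.4322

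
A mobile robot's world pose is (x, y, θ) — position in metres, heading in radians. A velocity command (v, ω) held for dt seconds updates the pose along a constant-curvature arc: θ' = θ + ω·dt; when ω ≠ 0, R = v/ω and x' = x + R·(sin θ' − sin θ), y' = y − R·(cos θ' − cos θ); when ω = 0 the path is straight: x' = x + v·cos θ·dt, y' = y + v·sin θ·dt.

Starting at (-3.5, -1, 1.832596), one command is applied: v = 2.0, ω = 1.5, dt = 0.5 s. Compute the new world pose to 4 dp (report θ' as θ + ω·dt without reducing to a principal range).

(-4.0808, -0.2147, 2.5826)

θ' = 1.8326 + 1.5·0.5 = 2.5826
R = v/ω = 2.0/1.5 = 1.3333
x' = -3.5 + 1.3333·(sin 2.5826 − sin 1.8326) = -4.0808
y' = -1 − 1.3333·(cos 2.5826 − cos 1.8326) = -0.2147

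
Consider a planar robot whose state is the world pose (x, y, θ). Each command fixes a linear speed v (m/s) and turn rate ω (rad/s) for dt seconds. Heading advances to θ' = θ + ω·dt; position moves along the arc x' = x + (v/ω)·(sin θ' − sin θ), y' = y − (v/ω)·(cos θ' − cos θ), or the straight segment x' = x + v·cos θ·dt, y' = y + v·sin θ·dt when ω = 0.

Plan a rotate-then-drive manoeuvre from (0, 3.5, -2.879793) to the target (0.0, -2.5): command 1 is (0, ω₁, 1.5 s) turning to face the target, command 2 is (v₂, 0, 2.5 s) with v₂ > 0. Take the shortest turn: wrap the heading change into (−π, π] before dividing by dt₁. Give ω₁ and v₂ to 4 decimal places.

ω₁ = 0.8727, v₂ = 2.4000

heading to target = atan2(-2.5−3.5, 0−0) = -1.5708
Δθ = wrap(-1.5708 − -2.8798) = 1.3090; ω₁ = Δθ/dt₁ = 0.8727
distance = √((0−0)² + (-2.5−3.5)²) = 6.0000; v₂ = distance/dt₂ = 2.4000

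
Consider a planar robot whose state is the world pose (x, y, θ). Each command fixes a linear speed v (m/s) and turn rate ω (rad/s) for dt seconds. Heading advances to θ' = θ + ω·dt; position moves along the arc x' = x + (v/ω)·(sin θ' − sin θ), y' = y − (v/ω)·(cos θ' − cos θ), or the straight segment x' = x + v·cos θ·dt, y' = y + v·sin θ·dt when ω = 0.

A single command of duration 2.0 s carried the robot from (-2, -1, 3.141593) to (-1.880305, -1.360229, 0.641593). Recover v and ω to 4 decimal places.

v = -0.2500, ω = -1.2500

Δθ = 0.641593 − 3.141593 = -2.500000
ω = Δθ/dt = -2.500000/2.0 = -1.2500
R = −Δy/(cos θ' − cos θ) = 0.2000
v = R·ω = 0.2000·-1.2500 = -0.2500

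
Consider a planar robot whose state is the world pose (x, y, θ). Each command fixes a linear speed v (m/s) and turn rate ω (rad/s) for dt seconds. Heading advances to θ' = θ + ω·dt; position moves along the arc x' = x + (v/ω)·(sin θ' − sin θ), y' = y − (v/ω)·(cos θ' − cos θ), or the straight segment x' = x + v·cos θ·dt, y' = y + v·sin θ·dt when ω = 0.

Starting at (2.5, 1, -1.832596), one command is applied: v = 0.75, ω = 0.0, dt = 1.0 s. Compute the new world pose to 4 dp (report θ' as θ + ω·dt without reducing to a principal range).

θ' = -1.8326 + 0.0·1.0 = -1.8326
ω = 0 → straight: x' = 2.5 + 0.75·cos(-1.8326)·1.0 = 2.3059
y' = 1 + 0.75·sin(-1.8326)·1.0 = 0.2756

(2.3059, 0.2756, -1.8326)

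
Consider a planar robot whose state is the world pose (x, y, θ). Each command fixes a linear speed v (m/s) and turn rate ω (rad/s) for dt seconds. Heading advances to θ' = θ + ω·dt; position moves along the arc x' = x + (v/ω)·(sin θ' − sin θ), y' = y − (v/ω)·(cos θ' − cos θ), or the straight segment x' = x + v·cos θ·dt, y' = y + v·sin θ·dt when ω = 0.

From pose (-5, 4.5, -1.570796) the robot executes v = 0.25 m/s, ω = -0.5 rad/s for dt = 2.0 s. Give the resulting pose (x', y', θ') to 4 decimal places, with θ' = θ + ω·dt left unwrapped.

θ' = -1.5708 + -0.5·2.0 = -2.5708
R = v/ω = 0.25/-0.5 = -0.5000
x' = -5 + -0.5000·(sin -2.5708 − sin -1.5708) = -5.2298
y' = 4.5 − -0.5000·(cos -2.5708 − cos -1.5708) = 4.0793

(-5.2298, 4.0793, -2.5708)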